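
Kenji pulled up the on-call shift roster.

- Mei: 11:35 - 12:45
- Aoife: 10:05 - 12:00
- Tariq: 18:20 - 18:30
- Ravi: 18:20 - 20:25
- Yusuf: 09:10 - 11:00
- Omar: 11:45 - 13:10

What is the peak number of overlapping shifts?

3

Sort all start/end points and keep a running count:
09:10 start Yusuf → 1
10:05 start Aoife → 2
11:00 end Yusuf → 1
11:35 start Mei → 2
11:45 start Omar → 3
12:00 end Aoife → 2
12:45 end Mei → 1
13:10 end Omar → 0
18:20 start Ravi → 1
18:20 start Tariq → 2
18:30 end Tariq → 1
20:25 end Ravi → 0
Peak is 3, at 11:45 (Aoife, Mei, Omar).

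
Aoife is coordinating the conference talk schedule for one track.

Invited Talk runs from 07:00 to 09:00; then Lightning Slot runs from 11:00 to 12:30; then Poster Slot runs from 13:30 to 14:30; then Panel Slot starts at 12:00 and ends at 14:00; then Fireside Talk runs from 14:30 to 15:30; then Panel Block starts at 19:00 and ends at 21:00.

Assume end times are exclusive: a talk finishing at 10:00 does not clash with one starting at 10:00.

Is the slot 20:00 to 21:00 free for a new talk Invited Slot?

Invited Talk: ends 09:00 at or before Invited Slot starts 20:00 → clear.
Lightning Slot: ends 12:30 at or before Invited Slot starts 20:00 → clear.
Panel Slot: ends 14:00 at or before Invited Slot starts 20:00 → clear.
Poster Slot: ends 14:30 at or before Invited Slot starts 20:00 → clear.
Fireside Talk: ends 15:30 at or before Invited Slot starts 20:00 → clear.
Panel Block: starts 19:00 before Invited Slot ends 21:00, and ends 21:00 after Invited Slot starts 20:00 → overlap.
Invited Slot overlaps Panel Block.

No — it overlaps Panel Block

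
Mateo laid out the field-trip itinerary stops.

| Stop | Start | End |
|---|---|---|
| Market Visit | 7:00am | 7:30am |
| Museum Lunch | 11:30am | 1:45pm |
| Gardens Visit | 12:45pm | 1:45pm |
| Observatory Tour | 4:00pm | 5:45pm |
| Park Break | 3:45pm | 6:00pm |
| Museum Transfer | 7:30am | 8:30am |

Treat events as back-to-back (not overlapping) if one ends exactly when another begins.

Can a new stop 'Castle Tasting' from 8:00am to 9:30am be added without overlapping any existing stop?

No — it overlaps Museum Transfer

Market Visit: ends 7:30am at or before Castle Tasting starts 8:00am → clear.
Museum Transfer: starts 7:30am before Castle Tasting ends 9:30am, and ends 8:30am after Castle Tasting starts 8:00am → overlap.
Museum Lunch: starts 11:30am at or after Castle Tasting ends 9:30am → clear.
Gardens Visit: starts 12:45pm at or after Castle Tasting ends 9:30am → clear.
Park Break: starts 3:45pm at or after Castle Tasting ends 9:30am → clear.
Observatory Tour: starts 4:00pm at or after Castle Tasting ends 9:30am → clear.
Castle Tasting overlaps Museum Transfer.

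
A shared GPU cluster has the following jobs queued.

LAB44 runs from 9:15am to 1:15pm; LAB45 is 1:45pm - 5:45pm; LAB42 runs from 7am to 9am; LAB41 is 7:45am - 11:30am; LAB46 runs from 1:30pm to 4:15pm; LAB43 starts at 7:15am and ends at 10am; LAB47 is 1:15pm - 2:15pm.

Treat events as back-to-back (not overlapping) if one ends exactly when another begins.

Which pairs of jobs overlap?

Sorted by start: LAB42, LAB43, LAB41, LAB44, LAB47, LAB46, LAB45.
LAB43 starts before LAB42 ends → LAB42 and LAB43 overlap.
LAB41 starts before LAB42 ends → LAB42 and LAB41 overlap.
LAB44 starts after LAB42 ends, so nothing later overlaps LAB42 either.
LAB41 starts before LAB43 ends → LAB43 and LAB41 overlap.
LAB44 starts before LAB43 ends → LAB43 and LAB44 overlap.
LAB47 starts after LAB43 ends, so nothing later overlaps LAB43 either.
LAB44 starts before LAB41 ends → LAB41 and LAB44 overlap.
LAB47 starts after LAB41 ends, so nothing later overlaps LAB41 either.
LAB47 starts exactly when LAB44 ends (back-to-back, no overlap), so nothing later overlaps LAB44 either.
LAB46 starts before LAB47 ends → LAB47 and LAB46 overlap.
LAB45 starts before LAB47 ends → LAB47 and LAB45 overlap.
LAB45 starts before LAB46 ends → LAB46 and LAB45 overlap.

LAB41 & LAB42, LAB41 & LAB43, LAB41 & LAB44, LAB42 & LAB43, LAB43 & LAB44, LAB45 & LAB46, LAB45 & LAB47, LAB46 & LAB47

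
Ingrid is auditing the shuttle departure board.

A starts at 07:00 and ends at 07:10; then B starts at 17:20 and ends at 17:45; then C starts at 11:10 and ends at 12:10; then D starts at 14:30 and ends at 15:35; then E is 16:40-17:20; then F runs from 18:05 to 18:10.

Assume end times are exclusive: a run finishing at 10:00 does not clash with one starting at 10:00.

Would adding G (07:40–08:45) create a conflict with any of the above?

No — it doesn't clash with anything

A: ends 07:10 at or before G starts 07:40 → clear.
C: starts 11:10 at or after G ends 08:45 → clear.
D: starts 14:30 at or after G ends 08:45 → clear.
E: starts 16:40 at or after G ends 08:45 → clear.
B: starts 17:20 at or after G ends 08:45 → clear.
F: starts 18:05 at or after G ends 08:45 → clear.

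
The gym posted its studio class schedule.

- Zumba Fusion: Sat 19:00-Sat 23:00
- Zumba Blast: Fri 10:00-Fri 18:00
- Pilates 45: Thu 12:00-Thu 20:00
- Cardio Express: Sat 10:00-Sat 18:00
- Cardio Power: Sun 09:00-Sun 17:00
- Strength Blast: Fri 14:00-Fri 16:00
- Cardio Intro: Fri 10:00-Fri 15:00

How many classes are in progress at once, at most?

Sweep the timeline, counting +1 at each start and −1 at each end (ends before starts at a tie):
Thu 12:00 start Pilates 45 → 1
Thu 20:00 end Pilates 45 → 0
Fri 10:00 start Cardio Intro → 1
Fri 10:00 start Zumba Blast → 2
Fri 14:00 start Strength Blast → 3
Fri 15:00 end Cardio Intro → 2
Fri 16:00 end Strength Blast → 1
Fri 18:00 end Zumba Blast → 0
Sat 10:00 start Cardio Express → 1
Sat 18:00 end Cardio Express → 0
Sat 19:00 start Zumba Fusion → 1
Sat 23:00 end Zumba Fusion → 0
Sun 09:00 start Cardio Power → 1
Sun 17:00 end Cardio Power → 0
Peak is 3, at Fri 14:00 (Cardio Intro, Strength Blast, Zumba Blast).

3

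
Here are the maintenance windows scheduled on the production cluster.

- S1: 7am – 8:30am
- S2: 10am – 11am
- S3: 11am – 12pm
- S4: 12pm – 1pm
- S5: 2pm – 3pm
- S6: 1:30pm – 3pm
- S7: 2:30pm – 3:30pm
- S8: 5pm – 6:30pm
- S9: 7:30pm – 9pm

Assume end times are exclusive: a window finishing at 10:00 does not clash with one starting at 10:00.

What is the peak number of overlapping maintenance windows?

3

Sweep the timeline, counting +1 at each start and −1 at each end (ends before starts at a tie):
7am start S1 → 1
8:30am end S1 → 0
10am start S2 → 1
11am end S2 → 0
11am start S3 → 1
12pm end S3 → 0
12pm start S4 → 1
1pm end S4 → 0
1:30pm start S6 → 1
2pm start S5 → 2
2:30pm start S7 → 3
3pm end S5 → 2
3pm end S6 → 1
3:30pm end S7 → 0
5pm start S8 → 1
6:30pm end S8 → 0
7:30pm start S9 → 1
9pm end S9 → 0
Peak is 3, at 2:30pm (S5, S6, S7).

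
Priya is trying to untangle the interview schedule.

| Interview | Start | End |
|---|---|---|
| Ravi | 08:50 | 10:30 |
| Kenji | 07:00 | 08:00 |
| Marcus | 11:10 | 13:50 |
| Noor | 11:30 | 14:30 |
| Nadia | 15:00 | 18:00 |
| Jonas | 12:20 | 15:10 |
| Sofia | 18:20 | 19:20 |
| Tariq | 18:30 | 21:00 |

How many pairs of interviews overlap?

5

Sorted by start: Kenji, Ravi, Marcus, Noor, Jonas, Nadia, Sofia, Tariq.
Ravi starts after Kenji ends; Kenji is clear from here.
Marcus starts after Ravi ends; Ravi is clear from here.
Noor starts before Marcus ends → Marcus and Noor overlap.
Jonas starts before Marcus ends → Marcus and Jonas overlap.
Nadia starts after Marcus ends; Marcus is clear from here.
Jonas starts before Noor ends → Noor and Jonas overlap.
Nadia starts after Noor ends; Noor is clear from here.
Nadia starts before Jonas ends → Jonas and Nadia overlap.
Sofia starts after Jonas ends; Jonas is clear from here.
Sofia starts after Nadia ends; Nadia is clear from here.
Tariq starts before Sofia ends → Sofia and Tariq overlap.
Overlapping pairs: Jonas & Marcus, Jonas & Nadia, Jonas & Noor, Marcus & Noor, Sofia & Tariq — 5 in total.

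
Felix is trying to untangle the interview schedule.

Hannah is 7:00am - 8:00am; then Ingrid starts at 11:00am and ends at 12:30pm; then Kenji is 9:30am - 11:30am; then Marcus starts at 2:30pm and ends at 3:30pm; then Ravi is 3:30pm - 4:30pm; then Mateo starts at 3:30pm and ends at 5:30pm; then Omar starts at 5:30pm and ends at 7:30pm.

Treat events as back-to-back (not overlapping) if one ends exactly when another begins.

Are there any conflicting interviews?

Yes

Sorted by start: Hannah, Kenji, Ingrid, Marcus, Ravi, Mateo, Omar.
Kenji starts after Hannah ends — done with Hannah.
Ingrid starts before Kenji ends → Kenji and Ingrid overlap.
That's a conflict, so the schedule is not conflict-free.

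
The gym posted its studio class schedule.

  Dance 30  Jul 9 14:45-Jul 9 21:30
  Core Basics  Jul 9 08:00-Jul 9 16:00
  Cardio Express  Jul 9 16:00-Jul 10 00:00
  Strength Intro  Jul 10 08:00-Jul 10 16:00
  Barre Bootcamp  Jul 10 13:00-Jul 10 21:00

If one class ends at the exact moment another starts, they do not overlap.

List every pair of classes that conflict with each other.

Sorted by start: Core Basics, Dance 30, Cardio Express, Strength Intro, Barre Bootcamp.
Dance 30 starts before Core Basics ends → Core Basics and Dance 30 overlap.
Cardio Express starts exactly when Core Basics ends (back-to-back, no overlap), so nothing later overlaps Core Basics either.
Cardio Express starts before Dance 30 ends → Dance 30 and Cardio Express overlap.
Strength Intro starts after Dance 30 ends, so nothing later overlaps Dance 30 either.
Strength Intro starts after Cardio Express ends, so nothing later overlaps Cardio Express either.
Barre Bootcamp starts before Strength Intro ends → Strength Intro and Barre Bootcamp overlap.

Barre Bootcamp & Strength Intro, Cardio Express & Dance 30, Core Basics & Dance 30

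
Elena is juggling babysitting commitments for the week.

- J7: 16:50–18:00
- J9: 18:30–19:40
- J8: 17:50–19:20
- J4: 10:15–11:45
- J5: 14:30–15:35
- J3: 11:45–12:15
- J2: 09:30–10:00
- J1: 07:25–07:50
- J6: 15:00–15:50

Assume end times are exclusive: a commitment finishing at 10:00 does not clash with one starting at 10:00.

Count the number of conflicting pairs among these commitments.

3

Sorted by start: J1, J2, J4, J3, J5, J6, J7, J8, J9.
J2 starts after J1 ends — done with J1.
J4 starts after J2 ends — done with J2.
J3 starts exactly when J4 ends (back-to-back, no overlap) — done with J4.
J5 starts after J3 ends — done with J3.
J6 starts before J5 ends → J5 and J6 overlap.
J7 starts after J5 ends — done with J5.
J7 starts after J6 ends — done with J6.
J8 starts before J7 ends → J7 and J8 overlap.
J9 starts after J7 ends.
J9 starts before J8 ends → J8 and J9 overlap.
Overlapping pairs: J5 & J6, J7 & J8, J8 & J9 — 3 in total.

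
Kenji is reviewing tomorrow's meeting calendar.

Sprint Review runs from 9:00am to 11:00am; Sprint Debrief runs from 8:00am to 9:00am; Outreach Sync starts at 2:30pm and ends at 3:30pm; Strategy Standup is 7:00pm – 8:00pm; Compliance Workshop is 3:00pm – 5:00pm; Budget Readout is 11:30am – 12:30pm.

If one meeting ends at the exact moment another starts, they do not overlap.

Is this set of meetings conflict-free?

Sorted by start: Sprint Debrief, Sprint Review, Budget Readout, Outreach Sync, Compliance Workshop, Strategy Standup.
Sprint Review starts exactly when Sprint Debrief ends (back-to-back, no overlap) — done with Sprint Debrief.
Budget Readout starts after Sprint Review ends — done with Sprint Review.
Outreach Sync starts after Budget Readout ends — done with Budget Readout.
Compliance Workshop starts before Outreach Sync ends → Outreach Sync and Compliance Workshop overlap.
That's a conflict, so the schedule is not conflict-free.

No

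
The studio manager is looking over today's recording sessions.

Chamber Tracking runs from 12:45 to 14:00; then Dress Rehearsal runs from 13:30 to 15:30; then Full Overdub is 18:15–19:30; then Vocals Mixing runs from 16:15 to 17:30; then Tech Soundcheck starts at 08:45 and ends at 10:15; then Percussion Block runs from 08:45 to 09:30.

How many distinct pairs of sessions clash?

2

Two intervals overlap when each starts before the other ends.
Sorted by start: Percussion Block, Tech Soundcheck, Chamber Tracking, Dress Rehearsal, Vocals Mixing, Full Overdub.
Tech Soundcheck starts before Percussion Block ends → Percussion Block and Tech Soundcheck overlap.
Chamber Tracking starts after Percussion Block ends, so Percussion Block has no further overlaps.
Chamber Tracking starts after Tech Soundcheck ends, so Tech Soundcheck has no further overlaps.
Dress Rehearsal starts before Chamber Tracking ends → Chamber Tracking and Dress Rehearsal overlap.
Vocals Mixing starts after Chamber Tracking ends, so Chamber Tracking has no further overlaps.
Vocals Mixing starts after Dress Rehearsal ends, so Dress Rehearsal has no further overlaps.
Full Overdub starts after Vocals Mixing ends.
Overlapping pairs: Chamber Tracking & Dress Rehearsal, Percussion Block & Tech Soundcheck — 2 in total.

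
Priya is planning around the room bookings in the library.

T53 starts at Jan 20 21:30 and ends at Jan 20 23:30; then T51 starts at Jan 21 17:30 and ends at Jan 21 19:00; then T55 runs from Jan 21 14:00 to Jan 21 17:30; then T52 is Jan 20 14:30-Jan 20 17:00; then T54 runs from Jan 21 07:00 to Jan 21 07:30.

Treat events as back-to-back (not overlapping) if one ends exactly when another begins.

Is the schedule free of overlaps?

Sorted by start: T52, T53, T54, T55, T51.
T53 starts after T52 ends — done with T52.
T54 starts after T53 ends — done with T53.
T55 starts after T54 ends — done with T54.
T51 starts exactly when T55 ends (back-to-back, no overlap).
Every pair is clear; the schedule has no overlaps.

Yes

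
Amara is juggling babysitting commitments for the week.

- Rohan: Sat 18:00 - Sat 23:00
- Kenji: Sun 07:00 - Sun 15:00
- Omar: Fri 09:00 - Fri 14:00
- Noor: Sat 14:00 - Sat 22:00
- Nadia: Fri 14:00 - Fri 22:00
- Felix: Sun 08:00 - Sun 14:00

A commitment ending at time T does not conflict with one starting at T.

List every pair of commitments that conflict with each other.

Two intervals overlap when each starts before the other ends.
Sorted by start: Omar, Nadia, Noor, Rohan, Kenji, Felix.
Nadia starts exactly when Omar ends (back-to-back, no overlap) — done with Omar.
Noor starts after Nadia ends — done with Nadia.
Rohan starts before Noor ends → Noor and Rohan overlap.
Kenji starts after Noor ends — done with Noor.
Kenji starts after Rohan ends — done with Rohan.
Felix starts before Kenji ends → Kenji and Felix overlap.

Felix & Kenji, Noor & Rohan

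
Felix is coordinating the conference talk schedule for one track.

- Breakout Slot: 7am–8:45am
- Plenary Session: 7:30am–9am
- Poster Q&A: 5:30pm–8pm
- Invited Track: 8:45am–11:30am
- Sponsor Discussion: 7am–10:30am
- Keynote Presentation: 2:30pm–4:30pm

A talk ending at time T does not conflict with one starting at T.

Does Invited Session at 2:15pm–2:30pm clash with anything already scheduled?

Breakout Slot: ends 8:45am at or before Invited Session starts 2:15pm → clear.
Sponsor Discussion: ends 10:30am at or before Invited Session starts 2:15pm → clear.
Plenary Session: ends 9am at or before Invited Session starts 2:15pm → clear.
Invited Track: ends 11:30am at or before Invited Session starts 2:15pm → clear.
Keynote Presentation: starts 2:30pm at or after Invited Session ends 2:30pm → clear.
Poster Q&A: starts 5:30pm at or after Invited Session ends 2:30pm → clear.

No — it doesn't clash with anything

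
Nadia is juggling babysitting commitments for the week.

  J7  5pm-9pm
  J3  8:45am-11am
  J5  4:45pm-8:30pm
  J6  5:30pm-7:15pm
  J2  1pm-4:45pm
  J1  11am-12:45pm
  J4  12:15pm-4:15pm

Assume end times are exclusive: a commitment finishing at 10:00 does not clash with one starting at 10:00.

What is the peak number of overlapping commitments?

3

Walk through starts and ends in time order (an end at T is processed before a start at T):
8:45am start J3 → 1
11am end J3 → 0
11am start J1 → 1
12:15pm start J4 → 2
12:45pm end J1 → 1
1pm start J2 → 2
4:15pm end J4 → 1
4:45pm end J2 → 0
4:45pm start J5 → 1
5pm start J7 → 2
5:30pm start J6 → 3
7:15pm end J6 → 2
8:30pm end J5 → 1
9pm end J7 → 0
Peak is 3, at 5:30pm (J5, J6, J7).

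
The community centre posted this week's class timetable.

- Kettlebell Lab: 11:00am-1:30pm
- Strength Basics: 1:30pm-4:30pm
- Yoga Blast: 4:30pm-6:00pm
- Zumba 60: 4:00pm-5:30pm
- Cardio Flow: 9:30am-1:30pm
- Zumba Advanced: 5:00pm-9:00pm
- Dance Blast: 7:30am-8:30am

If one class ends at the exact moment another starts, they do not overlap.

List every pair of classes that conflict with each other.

Sorted by start: Dance Blast, Cardio Flow, Kettlebell Lab, Strength Basics, Zumba 60, Yoga Blast, Zumba Advanced.
Cardio Flow starts after Dance Blast ends, so Dance Blast has no further overlaps.
Kettlebell Lab starts before Cardio Flow ends → Cardio Flow and Kettlebell Lab overlap.
Strength Basics starts exactly when Cardio Flow ends (back-to-back, no overlap), so Cardio Flow has no further overlaps.
Strength Basics starts exactly when Kettlebell Lab ends (back-to-back, no overlap), so Kettlebell Lab has no further overlaps.
Zumba 60 starts before Strength Basics ends → Strength Basics and Zumba 60 overlap.
Yoga Blast starts exactly when Strength Basics ends (back-to-back, no overlap), so Strength Basics has no further overlaps.
Yoga Blast starts before Zumba 60 ends → Zumba 60 and Yoga Blast overlap.
Zumba Advanced starts before Zumba 60 ends → Zumba 60 and Zumba Advanced overlap.
Zumba Advanced starts before Yoga Blast ends → Yoga Blast and Zumba Advanced overlap.

Cardio Flow & Kettlebell Lab, Strength Basics & Zumba 60, Yoga Blast & Zumba 60, Yoga Blast & Zumba Advanced, Zumba 60 & Zumba Advanced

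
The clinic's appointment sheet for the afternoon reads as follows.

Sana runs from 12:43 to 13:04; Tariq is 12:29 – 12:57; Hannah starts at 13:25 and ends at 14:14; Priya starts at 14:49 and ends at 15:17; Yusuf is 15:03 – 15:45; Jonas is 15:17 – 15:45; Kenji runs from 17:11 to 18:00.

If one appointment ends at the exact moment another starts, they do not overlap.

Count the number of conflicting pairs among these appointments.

3

Sorted by start: Tariq, Sana, Hannah, Priya, Yusuf, Jonas, Kenji.
Sana starts before Tariq ends → Tariq and Sana overlap.
Hannah starts after Tariq ends — done with Tariq.
Hannah starts after Sana ends — done with Sana.
Priya starts after Hannah ends — done with Hannah.
Yusuf starts before Priya ends → Priya and Yusuf overlap.
Jonas starts exactly when Priya ends (back-to-back, no overlap) — done with Priya.
Jonas starts before Yusuf ends → Yusuf and Jonas overlap.
Kenji starts after Yusuf ends.
Kenji starts after Jonas ends.
Overlapping pairs: Jonas & Yusuf, Priya & Yusuf, Sana & Tariq — 3 in total.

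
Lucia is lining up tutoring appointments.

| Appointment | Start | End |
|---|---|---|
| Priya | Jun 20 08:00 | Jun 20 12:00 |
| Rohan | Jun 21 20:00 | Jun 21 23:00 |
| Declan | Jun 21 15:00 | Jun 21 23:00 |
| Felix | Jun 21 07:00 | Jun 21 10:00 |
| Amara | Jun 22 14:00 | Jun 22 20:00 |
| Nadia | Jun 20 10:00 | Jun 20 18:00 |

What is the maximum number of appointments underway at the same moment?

2

Sweep the timeline, counting +1 at each start and −1 at each end (ends before starts at a tie):
Jun 20 08:00 start Priya → 1
Jun 20 10:00 start Nadia → 2
Jun 20 12:00 end Priya → 1
Jun 20 18:00 end Nadia → 0
Jun 21 07:00 start Felix → 1
Jun 21 10:00 end Felix → 0
Jun 21 15:00 start Declan → 1
Jun 21 20:00 start Rohan → 2
Jun 21 23:00 end Declan → 1
Jun 21 23:00 end Rohan → 0
Jun 22 14:00 start Amara → 1
Jun 22 20:00 end Amara → 0
Peak is 2, at Jun 20 10:00 (Nadia, Priya).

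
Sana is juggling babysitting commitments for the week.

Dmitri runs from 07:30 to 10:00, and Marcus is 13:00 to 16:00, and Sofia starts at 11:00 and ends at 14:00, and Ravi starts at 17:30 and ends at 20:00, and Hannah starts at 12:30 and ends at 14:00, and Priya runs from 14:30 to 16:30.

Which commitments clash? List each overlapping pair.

Sorted by start: Dmitri, Sofia, Hannah, Marcus, Priya, Ravi.
Sofia starts after Dmitri ends, so Dmitri has no further overlaps.
Hannah starts before Sofia ends → Sofia and Hannah overlap.
Marcus starts before Sofia ends → Sofia and Marcus overlap.
Priya starts after Sofia ends, so Sofia has no further overlaps.
Marcus starts before Hannah ends → Hannah and Marcus overlap.
Priya starts after Hannah ends, so Hannah has no further overlaps.
Priya starts before Marcus ends → Marcus and Priya overlap.
Ravi starts after Marcus ends.
Ravi starts after Priya ends.

Hannah & Marcus, Hannah & Sofia, Marcus & Priya, Marcus & Sofia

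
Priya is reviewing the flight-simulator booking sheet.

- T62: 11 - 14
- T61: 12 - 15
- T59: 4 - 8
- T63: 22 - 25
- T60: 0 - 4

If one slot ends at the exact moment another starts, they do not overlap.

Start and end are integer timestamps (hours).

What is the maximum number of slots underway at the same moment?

2

Sort all start/end points and keep a running count:
0 start T60 → 1
4 end T60 → 0
4 start T59 → 1
8 end T59 → 0
11 start T62 → 1
12 start T61 → 2
14 end T62 → 1
15 end T61 → 0
22 start T63 → 1
25 end T63 → 0
Peak is 2, at 12 (T61, T62).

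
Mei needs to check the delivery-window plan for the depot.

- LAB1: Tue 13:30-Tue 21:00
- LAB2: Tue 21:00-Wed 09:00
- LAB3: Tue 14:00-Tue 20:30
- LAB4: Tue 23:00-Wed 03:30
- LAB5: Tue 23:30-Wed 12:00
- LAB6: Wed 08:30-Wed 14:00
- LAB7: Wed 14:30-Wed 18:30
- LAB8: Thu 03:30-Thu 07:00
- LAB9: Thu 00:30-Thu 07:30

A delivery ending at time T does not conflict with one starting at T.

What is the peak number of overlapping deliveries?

Sweep the timeline, counting +1 at each start and −1 at each end (ends before starts at a tie):
Tue 13:30 start LAB1 → 1
Tue 14:00 start LAB3 → 2
Tue 20:30 end LAB3 → 1
Tue 21:00 end LAB1 → 0
Tue 21:00 start LAB2 → 1
Tue 23:00 start LAB4 → 2
Tue 23:30 start LAB5 → 3
Wed 03:30 end LAB4 → 2
Wed 08:30 start LAB6 → 3
Wed 09:00 end LAB2 → 2
Wed 12:00 end LAB5 → 1
Wed 14:00 end LAB6 → 0
Wed 14:30 start LAB7 → 1
Wed 18:30 end LAB7 → 0
Thu 00:30 start LAB9 → 1
Thu 03:30 start LAB8 → 2
Thu 07:00 end LAB8 → 1
Thu 07:30 end LAB9 → 0
Peak is 3, at Tue 23:30 (LAB2, LAB4, LAB5).

3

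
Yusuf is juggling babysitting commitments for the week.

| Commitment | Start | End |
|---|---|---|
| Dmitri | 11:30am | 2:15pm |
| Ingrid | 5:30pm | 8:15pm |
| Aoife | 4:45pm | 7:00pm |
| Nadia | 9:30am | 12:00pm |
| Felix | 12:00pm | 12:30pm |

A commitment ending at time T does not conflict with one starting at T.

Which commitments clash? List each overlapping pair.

Sorted by start: Nadia, Dmitri, Felix, Aoife, Ingrid.
Dmitri starts before Nadia ends → Nadia and Dmitri overlap.
Felix starts exactly when Nadia ends (back-to-back, no overlap); Nadia is clear from here.
Felix starts before Dmitri ends → Dmitri and Felix overlap.
Aoife starts after Dmitri ends; Dmitri is clear from here.
Aoife starts after Felix ends; Felix is clear from here.
Ingrid starts before Aoife ends → Aoife and Ingrid overlap.

Aoife & Ingrid, Dmitri & Felix, Dmitri & Nadia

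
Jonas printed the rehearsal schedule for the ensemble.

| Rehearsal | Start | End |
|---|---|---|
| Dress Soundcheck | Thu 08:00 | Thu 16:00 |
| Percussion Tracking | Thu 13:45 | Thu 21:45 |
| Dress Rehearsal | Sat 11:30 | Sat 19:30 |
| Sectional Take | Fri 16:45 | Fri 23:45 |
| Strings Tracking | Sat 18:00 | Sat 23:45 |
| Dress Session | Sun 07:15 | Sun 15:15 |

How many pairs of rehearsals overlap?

2

Sorted by start: Dress Soundcheck, Percussion Tracking, Sectional Take, Dress Rehearsal, Strings Tracking, Dress Session.
Percussion Tracking starts before Dress Soundcheck ends → Dress Soundcheck and Percussion Tracking overlap.
Sectional Take starts after Dress Soundcheck ends, so Dress Soundcheck has no further overlaps.
Sectional Take starts after Percussion Tracking ends, so Percussion Tracking has no further overlaps.
Dress Rehearsal starts after Sectional Take ends, so Sectional Take has no further overlaps.
Strings Tracking starts before Dress Rehearsal ends → Dress Rehearsal and Strings Tracking overlap.
Dress Session starts after Dress Rehearsal ends.
Dress Session starts after Strings Tracking ends.
Overlapping pairs: Dress Rehearsal & Strings Tracking, Dress Soundcheck & Percussion Tracking — 2 in total.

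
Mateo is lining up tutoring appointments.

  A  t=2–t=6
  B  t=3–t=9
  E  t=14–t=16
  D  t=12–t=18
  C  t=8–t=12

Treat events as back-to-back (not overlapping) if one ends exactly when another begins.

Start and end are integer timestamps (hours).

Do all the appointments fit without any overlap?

Sorted by start: A, B, C, D, E.
B starts before A ends → A and B overlap.
That's a conflict, so the schedule is not conflict-free.

No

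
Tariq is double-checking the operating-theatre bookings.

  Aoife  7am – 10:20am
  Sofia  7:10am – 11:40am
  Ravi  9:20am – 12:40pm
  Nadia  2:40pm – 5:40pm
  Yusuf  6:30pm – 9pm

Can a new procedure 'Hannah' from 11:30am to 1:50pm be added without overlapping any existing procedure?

No — it overlaps Ravi, Sofia

Aoife: ends 10:20am at or before Hannah starts 11:30am → clear.
Sofia: starts 7:10am before Hannah ends 1:50pm, and ends 11:40am after Hannah starts 11:30am → overlap.
Ravi: starts 9:20am before Hannah ends 1:50pm, and ends 12:40pm after Hannah starts 11:30am → overlap.
Nadia: starts 2:40pm at or after Hannah ends 1:50pm → clear.
Yusuf: starts 6:30pm at or after Hannah ends 1:50pm → clear.
Hannah overlaps Sofia, Ravi.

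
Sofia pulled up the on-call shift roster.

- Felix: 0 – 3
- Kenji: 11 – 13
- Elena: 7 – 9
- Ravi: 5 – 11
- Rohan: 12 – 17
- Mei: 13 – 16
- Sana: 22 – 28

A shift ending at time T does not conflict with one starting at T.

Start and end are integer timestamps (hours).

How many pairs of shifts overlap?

3

Sorted by start: Felix, Ravi, Elena, Kenji, Rohan, Mei, Sana.
Ravi starts after Felix ends — done with Felix.
Elena starts before Ravi ends → Ravi and Elena overlap.
Kenji starts exactly when Ravi ends (back-to-back, no overlap) — done with Ravi.
Kenji starts after Elena ends — done with Elena.
Rohan starts before Kenji ends → Kenji and Rohan overlap.
Mei starts exactly when Kenji ends (back-to-back, no overlap) — done with Kenji.
Mei starts before Rohan ends → Rohan and Mei overlap.
Sana starts after Rohan ends.
Sana starts after Mei ends.
Overlapping pairs: Elena & Ravi, Kenji & Rohan, Mei & Rohan — 3 in total.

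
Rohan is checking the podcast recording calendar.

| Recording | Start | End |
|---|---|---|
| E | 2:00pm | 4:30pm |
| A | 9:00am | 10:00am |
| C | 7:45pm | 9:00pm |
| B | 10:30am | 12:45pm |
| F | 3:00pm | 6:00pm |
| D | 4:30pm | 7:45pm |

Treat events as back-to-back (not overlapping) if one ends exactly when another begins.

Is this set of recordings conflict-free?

Sorted by start: A, B, E, F, D, C.
B starts after A ends; A is clear from here.
E starts after B ends; B is clear from here.
F starts before E ends → E and F overlap.
That's a conflict, so the schedule is not conflict-free.

No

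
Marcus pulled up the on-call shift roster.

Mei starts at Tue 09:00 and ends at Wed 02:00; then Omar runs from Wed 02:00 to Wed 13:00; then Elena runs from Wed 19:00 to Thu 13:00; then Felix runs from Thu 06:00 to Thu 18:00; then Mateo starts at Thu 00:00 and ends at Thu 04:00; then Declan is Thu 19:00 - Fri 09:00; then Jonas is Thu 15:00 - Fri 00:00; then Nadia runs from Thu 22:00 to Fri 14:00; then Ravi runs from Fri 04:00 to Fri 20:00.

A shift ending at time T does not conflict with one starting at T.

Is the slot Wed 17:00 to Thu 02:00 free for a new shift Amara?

No — it overlaps Elena, Mateo

Mei: ends Wed 02:00 at or before Amara starts Wed 17:00 → clear.
Omar: ends Wed 13:00 at or before Amara starts Wed 17:00 → clear.
Elena: starts Wed 19:00 before Amara ends Thu 02:00, and ends Thu 13:00 after Amara starts Wed 17:00 → overlap.
Mateo: starts Thu 00:00 before Amara ends Thu 02:00, and ends Thu 04:00 after Amara starts Wed 17:00 → overlap.
Felix: starts Thu 06:00 at or after Amara ends Thu 02:00 → clear.
Jonas: starts Thu 15:00 at or after Amara ends Thu 02:00 → clear.
Declan: starts Thu 19:00 at or after Amara ends Thu 02:00 → clear.
Nadia: starts Thu 22:00 at or after Amara ends Thu 02:00 → clear.
Ravi: starts Fri 04:00 at or after Amara ends Thu 02:00 → clear.
Amara overlaps Elena, Mateo.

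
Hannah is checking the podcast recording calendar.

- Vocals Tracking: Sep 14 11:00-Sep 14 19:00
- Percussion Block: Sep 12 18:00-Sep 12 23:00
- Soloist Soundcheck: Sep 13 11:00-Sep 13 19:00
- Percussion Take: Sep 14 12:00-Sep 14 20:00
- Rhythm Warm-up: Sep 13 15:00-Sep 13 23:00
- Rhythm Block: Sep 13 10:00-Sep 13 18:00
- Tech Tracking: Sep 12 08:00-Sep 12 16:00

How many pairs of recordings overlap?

4

Two intervals overlap when each starts before the other ends.
Sorted by start: Tech Tracking, Percussion Block, Rhythm Block, Soloist Soundcheck, Rhythm Warm-up, Vocals Tracking, Percussion Take.
Percussion Block starts after Tech Tracking ends, so nothing later overlaps Tech Tracking either.
Rhythm Block starts after Percussion Block ends, so nothing later overlaps Percussion Block either.
Soloist Soundcheck starts before Rhythm Block ends → Rhythm Block and Soloist Soundcheck overlap.
Rhythm Warm-up starts before Rhythm Block ends → Rhythm Block and Rhythm Warm-up overlap.
Vocals Tracking starts after Rhythm Block ends, so nothing later overlaps Rhythm Block either.
Rhythm Warm-up starts before Soloist Soundcheck ends → Soloist Soundcheck and Rhythm Warm-up overlap.
Vocals Tracking starts after Soloist Soundcheck ends, so nothing later overlaps Soloist Soundcheck either.
Vocals Tracking starts after Rhythm Warm-up ends, so nothing later overlaps Rhythm Warm-up either.
Percussion Take starts before Vocals Tracking ends → Vocals Tracking and Percussion Take overlap.
Overlapping pairs: Percussion Take & Vocals Tracking, Rhythm Block & Rhythm Warm-up, Rhythm Block & Soloist Soundcheck, Rhythm Warm-up & Soloist Soundcheck — 4 in total.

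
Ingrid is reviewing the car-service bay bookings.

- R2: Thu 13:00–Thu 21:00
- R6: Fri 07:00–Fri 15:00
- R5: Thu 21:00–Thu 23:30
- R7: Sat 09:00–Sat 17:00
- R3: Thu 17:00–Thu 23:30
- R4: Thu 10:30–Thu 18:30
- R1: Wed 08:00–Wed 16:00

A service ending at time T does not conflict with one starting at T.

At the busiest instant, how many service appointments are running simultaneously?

3

Walk through starts and ends in time order (an end at T is processed before a start at T):
Wed 08:00 start R1 → 1
Wed 16:00 end R1 → 0
Thu 10:30 start R4 → 1
Thu 13:00 start R2 → 2
Thu 17:00 start R3 → 3
Thu 18:30 end R4 → 2
Thu 21:00 end R2 → 1
Thu 21:00 start R5 → 2
Thu 23:30 end R3 → 1
Thu 23:30 end R5 → 0
Fri 07:00 start R6 → 1
Fri 15:00 end R6 → 0
Sat 09:00 start R7 → 1
Sat 17:00 end R7 → 0
Peak is 3, at Thu 17:00 (R2, R3, R4).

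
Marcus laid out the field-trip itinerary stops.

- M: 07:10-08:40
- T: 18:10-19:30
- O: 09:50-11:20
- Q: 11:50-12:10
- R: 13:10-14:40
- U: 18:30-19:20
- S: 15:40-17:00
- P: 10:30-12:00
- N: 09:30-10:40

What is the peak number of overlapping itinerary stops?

3

Walk through starts and ends in time order (an end at T is processed before a start at T):
07:10 start M → 1
08:40 end M → 0
09:30 start N → 1
09:50 start O → 2
10:30 start P → 3
10:40 end N → 2
11:20 end O → 1
11:50 start Q → 2
12:00 end P → 1
12:10 end Q → 0
13:10 start R → 1
14:40 end R → 0
15:40 start S → 1
17:00 end S → 0
18:10 start T → 1
18:30 start U → 2
19:20 end U → 1
19:30 end T → 0
Peak is 3, at 10:30 (N, O, P).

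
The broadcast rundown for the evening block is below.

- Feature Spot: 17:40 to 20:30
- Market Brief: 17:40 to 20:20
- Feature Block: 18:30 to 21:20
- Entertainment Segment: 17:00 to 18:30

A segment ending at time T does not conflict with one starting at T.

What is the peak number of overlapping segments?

Sort all start/end points and keep a running count:
17:00 start Entertainment Segment → 1
17:40 start Feature Spot → 2
17:40 start Market Brief → 3
18:30 end Entertainment Segment → 2
18:30 start Feature Block → 3
20:20 end Market Brief → 2
20:30 end Feature Spot → 1
21:20 end Feature Block → 0
Peak is 3, at 17:40 (Entertainment Segment, Feature Spot, Market Brief).

3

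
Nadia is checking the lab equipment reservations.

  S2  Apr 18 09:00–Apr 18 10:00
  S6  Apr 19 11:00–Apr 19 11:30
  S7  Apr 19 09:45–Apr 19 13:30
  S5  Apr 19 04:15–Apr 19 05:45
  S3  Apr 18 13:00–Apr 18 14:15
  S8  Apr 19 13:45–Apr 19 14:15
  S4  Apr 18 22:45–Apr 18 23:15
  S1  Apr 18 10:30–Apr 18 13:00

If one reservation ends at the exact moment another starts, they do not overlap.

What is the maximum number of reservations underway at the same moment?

2

Sweep the timeline, counting +1 at each start and −1 at each end (ends before starts at a tie):
Apr 18 09:00 start S2 → 1
Apr 18 10:00 end S2 → 0
Apr 18 10:30 start S1 → 1
Apr 18 13:00 end S1 → 0
Apr 18 13:00 start S3 → 1
Apr 18 14:15 end S3 → 0
Apr 18 22:45 start S4 → 1
Apr 18 23:15 end S4 → 0
Apr 19 04:15 start S5 → 1
Apr 19 05:45 end S5 → 0
Apr 19 09:45 start S7 → 1
Apr 19 11:00 start S6 → 2
Apr 19 11:30 end S6 → 1
Apr 19 13:30 end S7 → 0
Apr 19 13:45 start S8 → 1
Apr 19 14:15 end S8 → 0
Peak is 2, at Apr 19 11:00 (S6, S7).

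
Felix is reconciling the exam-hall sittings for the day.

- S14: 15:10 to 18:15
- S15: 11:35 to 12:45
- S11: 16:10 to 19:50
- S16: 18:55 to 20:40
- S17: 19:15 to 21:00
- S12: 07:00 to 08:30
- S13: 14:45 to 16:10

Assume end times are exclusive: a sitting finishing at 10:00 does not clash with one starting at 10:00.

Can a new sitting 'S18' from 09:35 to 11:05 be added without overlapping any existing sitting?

Yes — the slot is free

S12: ends 08:30 at or before S18 starts 09:35 → clear.
S15: starts 11:35 at or after S18 ends 11:05 → clear.
S13: starts 14:45 at or after S18 ends 11:05 → clear.
S14: starts 15:10 at or after S18 ends 11:05 → clear.
S11: starts 16:10 at or after S18 ends 11:05 → clear.
S16: starts 18:55 at or after S18 ends 11:05 → clear.
S17: starts 19:15 at or after S18 ends 11:05 → clear.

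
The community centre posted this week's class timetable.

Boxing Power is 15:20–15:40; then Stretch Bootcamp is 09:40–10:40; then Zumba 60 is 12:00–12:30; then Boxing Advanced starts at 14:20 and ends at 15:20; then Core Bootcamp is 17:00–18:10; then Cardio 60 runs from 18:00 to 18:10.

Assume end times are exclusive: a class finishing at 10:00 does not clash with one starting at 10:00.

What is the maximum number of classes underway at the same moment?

2

Walk through starts and ends in time order (an end at T is processed before a start at T):
09:40 start Stretch Bootcamp → 1
10:40 end Stretch Bootcamp → 0
12:00 start Zumba 60 → 1
12:30 end Zumba 60 → 0
14:20 start Boxing Advanced → 1
15:20 end Boxing Advanced → 0
15:20 start Boxing Power → 1
15:40 end Boxing Power → 0
17:00 start Core Bootcamp → 1
18:00 start Cardio 60 → 2
18:10 end Cardio 60 → 1
18:10 end Core Bootcamp → 0
Peak is 2, at 18:00 (Cardio 60, Core Bootcamp).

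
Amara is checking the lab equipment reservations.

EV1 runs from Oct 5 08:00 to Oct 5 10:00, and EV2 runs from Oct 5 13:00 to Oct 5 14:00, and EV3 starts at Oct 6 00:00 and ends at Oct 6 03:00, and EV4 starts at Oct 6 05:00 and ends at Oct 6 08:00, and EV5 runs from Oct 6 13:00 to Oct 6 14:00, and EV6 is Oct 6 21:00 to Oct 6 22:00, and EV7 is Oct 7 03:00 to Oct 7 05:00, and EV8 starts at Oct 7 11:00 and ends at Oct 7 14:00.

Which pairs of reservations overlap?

Sorted by start: EV1, EV2, EV3, EV4, EV5, EV6, EV7, EV8.
EV2 starts after EV1 ends — done with EV1.
EV3 starts after EV2 ends — done with EV2.
EV4 starts after EV3 ends — done with EV3.
EV5 starts after EV4 ends — done with EV4.
EV6 starts after EV5 ends — done with EV5.
EV7 starts after EV6 ends — done with EV6.
EV8 starts after EV7 ends.

no conflicts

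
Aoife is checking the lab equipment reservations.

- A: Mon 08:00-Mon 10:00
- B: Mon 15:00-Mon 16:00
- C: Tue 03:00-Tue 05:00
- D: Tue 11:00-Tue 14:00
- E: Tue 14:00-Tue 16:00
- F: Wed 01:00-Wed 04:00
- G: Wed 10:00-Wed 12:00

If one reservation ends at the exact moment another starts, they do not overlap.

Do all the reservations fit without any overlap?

Sorted by start: A, B, C, D, E, F, G.
B starts after A ends, so A has no further overlaps.
C starts after B ends, so B has no further overlaps.
D starts after C ends, so C has no further overlaps.
E starts exactly when D ends (back-to-back, no overlap), so D has no further overlaps.
F starts after E ends, so E has no further overlaps.
G starts after F ends.
Every pair is clear; the schedule has no overlaps.

Yes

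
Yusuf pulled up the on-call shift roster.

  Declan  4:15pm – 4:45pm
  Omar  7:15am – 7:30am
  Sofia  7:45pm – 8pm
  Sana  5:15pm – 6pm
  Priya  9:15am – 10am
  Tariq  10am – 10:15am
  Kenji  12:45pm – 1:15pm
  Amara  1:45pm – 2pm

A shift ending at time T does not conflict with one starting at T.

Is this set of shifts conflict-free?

Yes

Sorted by start: Omar, Priya, Tariq, Kenji, Amara, Declan, Sana, Sofia.
Priya starts after Omar ends — done with Omar.
Tariq starts exactly when Priya ends (back-to-back, no overlap) — done with Priya.
Kenji starts after Tariq ends — done with Tariq.
Amara starts after Kenji ends — done with Kenji.
Declan starts after Amara ends — done with Amara.
Sana starts after Declan ends — done with Declan.
Sofia starts after Sana ends.
Every pair is clear; the schedule has no overlaps.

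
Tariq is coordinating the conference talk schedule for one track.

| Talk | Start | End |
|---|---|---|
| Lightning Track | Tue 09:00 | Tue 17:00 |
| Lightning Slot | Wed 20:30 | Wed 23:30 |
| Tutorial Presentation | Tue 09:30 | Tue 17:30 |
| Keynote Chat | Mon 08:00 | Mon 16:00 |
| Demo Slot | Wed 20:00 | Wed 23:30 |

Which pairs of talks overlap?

Sorted by start: Keynote Chat, Lightning Track, Tutorial Presentation, Demo Slot, Lightning Slot.
Lightning Track starts after Keynote Chat ends; Keynote Chat is clear from here.
Tutorial Presentation starts before Lightning Track ends → Lightning Track and Tutorial Presentation overlap.
Demo Slot starts after Lightning Track ends; Lightning Track is clear from here.
Demo Slot starts after Tutorial Presentation ends; Tutorial Presentation is clear from here.
Lightning Slot starts before Demo Slot ends → Demo Slot and Lightning Slot overlap.

Demo Slot & Lightning Slot, Lightning Track & Tutorial Presentation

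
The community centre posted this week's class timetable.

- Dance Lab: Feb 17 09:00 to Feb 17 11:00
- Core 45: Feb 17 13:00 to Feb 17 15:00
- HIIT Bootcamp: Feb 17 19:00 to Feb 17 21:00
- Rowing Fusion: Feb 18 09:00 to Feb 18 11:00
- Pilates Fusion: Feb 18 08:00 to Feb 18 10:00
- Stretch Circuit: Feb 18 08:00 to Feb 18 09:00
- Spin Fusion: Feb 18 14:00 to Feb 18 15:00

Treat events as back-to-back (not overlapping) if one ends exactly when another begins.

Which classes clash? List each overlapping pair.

Sorted by start: Dance Lab, Core 45, HIIT Bootcamp, Pilates Fusion, Stretch Circuit, Rowing Fusion, Spin Fusion.
Core 45 starts after Dance Lab ends; Dance Lab is clear from here.
HIIT Bootcamp starts after Core 45 ends; Core 45 is clear from here.
Pilates Fusion starts after HIIT Bootcamp ends; HIIT Bootcamp is clear from here.
Stretch Circuit starts before Pilates Fusion ends → Pilates Fusion and Stretch Circuit overlap.
Rowing Fusion starts before Pilates Fusion ends → Pilates Fusion and Rowing Fusion overlap.
Spin Fusion starts after Pilates Fusion ends.
Rowing Fusion starts exactly when Stretch Circuit ends (back-to-back, no overlap); Stretch Circuit is clear from here.
Spin Fusion starts after Rowing Fusion ends.

Pilates Fusion & Rowing Fusion, Pilates Fusion & Stretch Circuit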